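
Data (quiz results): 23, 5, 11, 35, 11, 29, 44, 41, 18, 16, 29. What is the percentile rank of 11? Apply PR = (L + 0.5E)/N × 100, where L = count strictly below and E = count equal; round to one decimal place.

N = 11.
Strictly below 11: 1. Equal to 11: 2.
PR = (1 + 0.5·2)/11 × 100 = 18.2

18.2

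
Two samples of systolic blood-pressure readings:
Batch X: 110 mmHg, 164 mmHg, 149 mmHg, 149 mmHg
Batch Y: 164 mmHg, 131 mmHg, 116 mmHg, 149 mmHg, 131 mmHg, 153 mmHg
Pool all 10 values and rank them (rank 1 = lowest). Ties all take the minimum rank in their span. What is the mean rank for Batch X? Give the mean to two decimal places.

5.00

Sorted (ascending): 110, 116, 131, 131, 149, 149, 149, 153, 164, 164
The 2 values of 131 occupy positions 3–4 → each gets rank 3.
The 3 values of 149 occupy positions 5–7 → each gets rank 5.
The 2 values of 164 occupy positions 9–10 → each gets rank 9.
Batch X values → pooled ranks: 110→1, 164→9, 149→5, 149→5
Mean rank = (1 + 9 + 5 + 5) / 4 = 5.00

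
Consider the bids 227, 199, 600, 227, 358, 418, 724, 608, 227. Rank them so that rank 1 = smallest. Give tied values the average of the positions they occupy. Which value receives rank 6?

418

Sorted (ascending): 199, 227, 227, 227, 358, 418, 600, 608, 724
The 3 values of 227 occupy positions 2–4 → average rank 3.
Rank 6 → value 418.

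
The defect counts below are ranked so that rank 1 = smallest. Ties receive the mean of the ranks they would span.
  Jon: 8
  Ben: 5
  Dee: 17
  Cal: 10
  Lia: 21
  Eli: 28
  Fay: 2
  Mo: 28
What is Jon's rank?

Sorted (ascending): 2, 5, 8, 10, 17, 21, 28, 28
The 2 values of 28 occupy positions 7–8 → average rank (7+8)/2 = 7.5.
Jon has value 8 → rank 3.

3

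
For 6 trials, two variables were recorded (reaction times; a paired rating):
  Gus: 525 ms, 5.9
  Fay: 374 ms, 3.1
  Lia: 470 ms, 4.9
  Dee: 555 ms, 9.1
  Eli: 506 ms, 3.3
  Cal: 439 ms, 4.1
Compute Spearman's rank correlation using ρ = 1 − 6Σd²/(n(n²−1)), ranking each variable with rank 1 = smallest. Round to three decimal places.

Ranks of variable 1: 5, 1, 3, 6, 4, 2
Ranks of variable 2: 5, 1, 4, 6, 2, 3
d = r₁ − r₂: 0, 0, -1, 0, 2, -1
d²: 0, 0, 1, 0, 4, 1; Σd² = 6
ρ = 1 − 6·6/(6·35) = 1 − 36/210 = 0.829

0.829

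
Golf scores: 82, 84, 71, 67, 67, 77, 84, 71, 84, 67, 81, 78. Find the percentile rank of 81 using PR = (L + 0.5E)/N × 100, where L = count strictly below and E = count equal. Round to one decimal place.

N = 12.
Strictly below 81: 7. Equal to 81: 1.
PR = (7 + 0.5·1)/12 × 100 = 62.5

62.5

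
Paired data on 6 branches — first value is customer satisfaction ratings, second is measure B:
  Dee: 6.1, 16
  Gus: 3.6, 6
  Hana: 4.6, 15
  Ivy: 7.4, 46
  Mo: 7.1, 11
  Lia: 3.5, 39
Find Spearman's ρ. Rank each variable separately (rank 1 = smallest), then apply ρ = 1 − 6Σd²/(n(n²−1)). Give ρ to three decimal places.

0.257

Ranks of variable 1: 4, 2, 3, 6, 5, 1
Ranks of variable 2: 4, 1, 3, 6, 2, 5
d = r₁ − r₂: 0, 1, 0, 0, 3, -4
d²: 0, 1, 0, 0, 9, 16; Σd² = 26
ρ = 1 − 6·26/(6·35) = 1 − 156/210 = 0.257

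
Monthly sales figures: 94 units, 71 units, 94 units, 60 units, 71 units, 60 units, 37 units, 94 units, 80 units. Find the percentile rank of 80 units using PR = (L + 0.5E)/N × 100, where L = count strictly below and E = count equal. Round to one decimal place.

61.1

N = 9.
Strictly below 80: 5. Equal to 80: 1.
PR = (5 + 0.5·1)/9 × 100 = 61.1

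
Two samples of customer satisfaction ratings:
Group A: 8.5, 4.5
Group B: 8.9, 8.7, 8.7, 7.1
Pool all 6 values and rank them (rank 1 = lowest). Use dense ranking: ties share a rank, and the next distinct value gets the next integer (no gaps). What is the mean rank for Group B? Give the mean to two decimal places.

Sorted (ascending): 4.5, 7.1, 8.5, 8.7, 8.7, 8.9
The 2 values of 8.7 share dense rank 4.
Remaining distinct values take the next consecutive integers.
Group B values → pooled ranks: 8.9→5, 8.7→4, 8.7→4, 7.1→2
Mean rank = (5 + 4 + 4 + 2) / 4 = 3.75

3.75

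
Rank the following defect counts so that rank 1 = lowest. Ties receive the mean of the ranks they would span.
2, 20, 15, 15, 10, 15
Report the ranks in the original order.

1, 6, 4, 4, 2, 4

Sorted (ascending): 2, 10, 15, 15, 15, 20
The 3 values of 15 occupy positions 3–5 → average rank 4.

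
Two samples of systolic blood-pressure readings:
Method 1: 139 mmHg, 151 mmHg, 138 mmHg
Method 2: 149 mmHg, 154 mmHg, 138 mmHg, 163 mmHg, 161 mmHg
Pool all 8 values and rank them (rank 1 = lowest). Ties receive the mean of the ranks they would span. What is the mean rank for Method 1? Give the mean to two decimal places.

Sorted (ascending): 138, 138, 139, 149, 151, 154, 161, 163
The 2 values of 138 occupy positions 1–2 → average rank (1+2)/2 = 1.5.
Method 1 values → pooled ranks: 139→3, 151→5, 138→1.5
Mean rank = (3 + 5 + 1.5) / 3 = 3.17

3.17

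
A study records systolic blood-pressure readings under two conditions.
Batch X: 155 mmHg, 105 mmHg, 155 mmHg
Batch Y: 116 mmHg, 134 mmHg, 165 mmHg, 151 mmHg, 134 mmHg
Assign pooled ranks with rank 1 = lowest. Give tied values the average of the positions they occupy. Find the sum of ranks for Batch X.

14

Sorted (ascending): 105, 116, 134, 134, 151, 155, 155, 165
The 2 values of 134 occupy positions 3–4 → average rank (3+4)/2 = 3.5.
The 2 values of 155 occupy positions 6–7 → average rank (6+7)/2 = 6.5.
Batch X values → pooled ranks: 155→6.5, 105→1, 155→6.5
Rank sum = 6.5 + 1 + 6.5 = 14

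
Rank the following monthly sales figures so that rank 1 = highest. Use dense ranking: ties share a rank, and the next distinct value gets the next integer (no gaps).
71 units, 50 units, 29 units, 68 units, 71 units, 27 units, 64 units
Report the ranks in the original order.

1, 4, 5, 2, 1, 6, 3

Sorted (descending): 71, 71, 68, 64, 50, 29, 27
The 2 values of 71 share dense rank 1.
Remaining distinct values take the next consecutive integers.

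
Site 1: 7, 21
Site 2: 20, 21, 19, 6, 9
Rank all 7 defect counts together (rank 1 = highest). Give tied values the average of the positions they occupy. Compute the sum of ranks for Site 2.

20.5

Sorted (descending): 21, 21, 20, 19, 9, 7, 6
The 2 values of 21 occupy positions 1–2 → average rank (1+2)/2 = 1.5.
Site 2 values → pooled ranks: 20→3, 21→1.5, 19→4, 6→7, 9→5
Rank sum = 3 + 1.5 + 4 + 7 + 5 = 20.5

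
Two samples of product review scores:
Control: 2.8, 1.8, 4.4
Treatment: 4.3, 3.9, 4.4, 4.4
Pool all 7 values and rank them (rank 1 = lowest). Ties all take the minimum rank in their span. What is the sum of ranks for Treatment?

17

Sorted (ascending): 1.8, 2.8, 3.9, 4.3, 4.4, 4.4, 4.4
The 3 values of 4.4 occupy positions 5–7 → each gets rank 5.
Treatment values → pooled ranks: 4.3→4, 3.9→3, 4.4→5, 4.4→5
Rank sum = 4 + 3 + 5 + 5 = 17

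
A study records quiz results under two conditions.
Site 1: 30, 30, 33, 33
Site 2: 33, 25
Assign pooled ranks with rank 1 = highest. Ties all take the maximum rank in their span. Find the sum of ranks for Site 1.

16

Sorted (descending): 33, 33, 33, 30, 30, 25
The 3 values of 33 occupy positions 1–3 → each gets rank 3.
The 2 values of 30 occupy positions 4–5 → each gets rank 5.
Site 1 values → pooled ranks: 30→5, 30→5, 33→3, 33→3
Rank sum = 5 + 5 + 3 + 3 = 16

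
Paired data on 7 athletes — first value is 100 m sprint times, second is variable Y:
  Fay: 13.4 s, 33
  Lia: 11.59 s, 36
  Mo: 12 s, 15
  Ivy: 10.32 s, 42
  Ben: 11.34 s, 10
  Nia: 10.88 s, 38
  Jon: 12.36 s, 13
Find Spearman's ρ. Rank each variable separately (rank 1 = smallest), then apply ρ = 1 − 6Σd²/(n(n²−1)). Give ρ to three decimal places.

Ranks of variable 1: 7, 4, 5, 1, 3, 2, 6
Ranks of variable 2: 4, 5, 3, 7, 1, 6, 2
d = r₁ − r₂: 3, -1, 2, -6, 2, -4, 4
d²: 9, 1, 4, 36, 4, 16, 16; Σd² = 86
ρ = 1 − 6·86/(7·48) = 1 − 516/336 = -0.536

-0.536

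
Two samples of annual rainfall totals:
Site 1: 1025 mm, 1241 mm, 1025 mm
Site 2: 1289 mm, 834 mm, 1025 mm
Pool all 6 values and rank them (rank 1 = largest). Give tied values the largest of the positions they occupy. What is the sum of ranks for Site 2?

12

Sorted (descending): 1289, 1241, 1025, 1025, 1025, 834
The 3 values of 1025 occupy positions 3–5 → each gets rank 5.
Site 2 values → pooled ranks: 1289→1, 834→6, 1025→5
Rank sum = 1 + 6 + 5 = 12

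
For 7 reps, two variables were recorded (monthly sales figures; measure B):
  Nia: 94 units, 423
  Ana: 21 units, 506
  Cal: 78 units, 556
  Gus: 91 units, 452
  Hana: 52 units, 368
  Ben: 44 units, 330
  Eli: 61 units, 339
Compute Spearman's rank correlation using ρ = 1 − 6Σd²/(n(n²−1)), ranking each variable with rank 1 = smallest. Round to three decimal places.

0.214

Ranks of variable 1: 7, 1, 5, 6, 3, 2, 4
Ranks of variable 2: 4, 6, 7, 5, 3, 1, 2
d = r₁ − r₂: 3, -5, -2, 1, 0, 1, 2
d²: 9, 25, 4, 1, 0, 1, 4; Σd² = 44
ρ = 1 − 6·44/(7·48) = 1 − 264/336 = 0.214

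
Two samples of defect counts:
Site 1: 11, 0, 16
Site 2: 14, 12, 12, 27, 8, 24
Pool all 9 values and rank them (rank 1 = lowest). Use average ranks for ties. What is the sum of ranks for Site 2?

Sorted (ascending): 0, 8, 11, 12, 12, 14, 16, 24, 27
The 2 values of 12 occupy positions 4–5 → average rank (4+5)/2 = 4.5.
Site 2 values → pooled ranks: 14→6, 12→4.5, 12→4.5, 27→9, 8→2, 24→8
Rank sum = 6 + 4.5 + 4.5 + 9 + 2 + 8 = 34

34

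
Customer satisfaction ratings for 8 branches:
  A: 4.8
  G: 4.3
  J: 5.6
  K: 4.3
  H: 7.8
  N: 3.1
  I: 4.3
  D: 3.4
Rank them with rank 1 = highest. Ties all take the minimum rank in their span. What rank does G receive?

4

Sorted (descending): 7.8, 5.6, 4.8, 4.3, 4.3, 4.3, 3.4, 3.1
The 3 values of 4.3 occupy positions 4–6 → each gets rank 4.
G has value 4.3 → rank 4.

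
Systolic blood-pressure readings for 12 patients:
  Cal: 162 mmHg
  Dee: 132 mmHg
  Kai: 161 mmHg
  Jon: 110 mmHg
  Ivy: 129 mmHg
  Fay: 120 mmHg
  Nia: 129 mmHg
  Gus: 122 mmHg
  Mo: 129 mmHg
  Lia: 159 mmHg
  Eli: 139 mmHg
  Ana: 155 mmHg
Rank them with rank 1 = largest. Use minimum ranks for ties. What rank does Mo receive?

Sorted (descending): 162, 161, 159, 155, 139, 132, 129, 129, 129, 122, 120, 110
The 3 values of 129 occupy positions 7–9 → each gets rank 7.
Mo has value 129 mmHg → rank 7.

7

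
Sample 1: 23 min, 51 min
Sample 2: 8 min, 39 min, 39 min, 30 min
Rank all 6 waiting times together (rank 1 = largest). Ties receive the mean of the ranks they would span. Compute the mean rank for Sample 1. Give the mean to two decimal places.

3.00

Sorted (descending): 51, 39, 39, 30, 23, 8
The 2 values of 39 occupy positions 2–3 → average rank (2+3)/2 = 2.5.
Sample 1 values → pooled ranks: 23→5, 51→1
Mean rank = (5 + 1) / 2 = 3.00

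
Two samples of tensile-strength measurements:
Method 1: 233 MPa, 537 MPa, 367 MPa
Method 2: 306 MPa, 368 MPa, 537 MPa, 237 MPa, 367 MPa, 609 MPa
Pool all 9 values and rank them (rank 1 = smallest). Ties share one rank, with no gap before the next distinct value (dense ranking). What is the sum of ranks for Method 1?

Sorted (ascending): 233, 237, 306, 367, 367, 368, 537, 537, 609
The 2 values of 367 share dense rank 4.
The 2 values of 537 share dense rank 6.
Remaining distinct values take the next consecutive integers.
Method 1 values → pooled ranks: 233→1, 537→6, 367→4
Rank sum = 1 + 6 + 4 = 11

11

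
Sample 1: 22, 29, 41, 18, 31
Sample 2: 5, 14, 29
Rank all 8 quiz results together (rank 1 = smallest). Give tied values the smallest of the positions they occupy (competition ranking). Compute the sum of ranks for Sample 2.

Sorted (ascending): 5, 14, 18, 22, 29, 29, 31, 41
The 2 values of 29 occupy positions 5–6 → each gets rank 5.
Sample 2 values → pooled ranks: 5→1, 14→2, 29→5
Rank sum = 1 + 2 + 5 = 8

8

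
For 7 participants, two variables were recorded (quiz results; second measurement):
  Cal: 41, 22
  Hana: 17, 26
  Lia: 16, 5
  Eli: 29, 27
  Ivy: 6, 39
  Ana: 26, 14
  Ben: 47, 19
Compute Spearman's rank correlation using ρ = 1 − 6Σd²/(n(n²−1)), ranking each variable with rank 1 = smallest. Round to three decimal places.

-0.179

Ranks of variable 1: 6, 3, 2, 5, 1, 4, 7
Ranks of variable 2: 4, 5, 1, 6, 7, 2, 3
d = r₁ − r₂: 2, -2, 1, -1, -6, 2, 4
d²: 4, 4, 1, 1, 36, 4, 16; Σd² = 66
ρ = 1 − 6·66/(7·48) = 1 − 396/336 = -0.179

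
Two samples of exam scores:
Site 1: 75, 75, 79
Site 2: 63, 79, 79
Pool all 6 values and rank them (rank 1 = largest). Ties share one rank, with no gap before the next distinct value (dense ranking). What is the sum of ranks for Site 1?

5

Sorted (descending): 79, 79, 79, 75, 75, 63
The 3 values of 79 share dense rank 1.
The 2 values of 75 share dense rank 2.
Remaining distinct values take the next consecutive integers.
Site 1 values → pooled ranks: 75→2, 75→2, 79→1
Rank sum = 2 + 2 + 1 = 5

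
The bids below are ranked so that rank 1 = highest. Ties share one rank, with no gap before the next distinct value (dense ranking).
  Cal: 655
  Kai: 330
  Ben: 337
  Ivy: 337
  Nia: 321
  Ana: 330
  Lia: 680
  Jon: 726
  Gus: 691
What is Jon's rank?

Sorted (descending): 726, 691, 680, 655, 337, 337, 330, 330, 321
The 2 values of 337 share dense rank 5.
The 2 values of 330 share dense rank 6.
Remaining distinct values take the next consecutive integers.
Jon has value 726 → rank 1.

1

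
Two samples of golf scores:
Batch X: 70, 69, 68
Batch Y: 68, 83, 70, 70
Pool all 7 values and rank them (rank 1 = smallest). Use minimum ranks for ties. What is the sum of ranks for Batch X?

8

Sorted (ascending): 68, 68, 69, 70, 70, 70, 83
The 2 values of 68 occupy positions 1–2 → each gets rank 1.
The 3 values of 70 occupy positions 4–6 → each gets rank 4.
Batch X values → pooled ranks: 70→4, 69→3, 68→1
Rank sum = 4 + 3 + 1 = 8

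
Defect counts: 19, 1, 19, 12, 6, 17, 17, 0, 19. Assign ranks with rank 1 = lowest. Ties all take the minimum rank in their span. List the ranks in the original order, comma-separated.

Sorted (ascending): 0, 1, 6, 12, 17, 17, 19, 19, 19
The 2 values of 17 occupy positions 5–6 → each gets rank 5.
The 3 values of 19 occupy positions 7–9 → each gets rank 7.

7, 2, 7, 4, 3, 5, 5, 1, 7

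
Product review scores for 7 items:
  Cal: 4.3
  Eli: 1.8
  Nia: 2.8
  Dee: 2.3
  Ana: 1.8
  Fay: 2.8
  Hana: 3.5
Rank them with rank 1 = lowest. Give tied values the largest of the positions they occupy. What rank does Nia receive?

5

Sorted (ascending): 1.8, 1.8, 2.3, 2.8, 2.8, 3.5, 4.3
The 2 values of 1.8 occupy positions 1–2 → each gets rank 2.
The 2 values of 2.8 occupy positions 4–5 → each gets rank 5.
Nia has value 2.8 → rank 5.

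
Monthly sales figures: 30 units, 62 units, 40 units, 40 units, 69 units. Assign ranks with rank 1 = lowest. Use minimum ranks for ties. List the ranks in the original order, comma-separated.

Sorted (ascending): 30, 40, 40, 62, 69
The 2 values of 40 occupy positions 2–3 → each gets rank 2.

1, 4, 2, 2, 5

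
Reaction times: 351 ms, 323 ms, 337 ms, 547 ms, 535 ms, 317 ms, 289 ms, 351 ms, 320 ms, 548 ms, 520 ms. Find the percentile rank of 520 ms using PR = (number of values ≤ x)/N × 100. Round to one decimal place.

72.7

N = 11.
Strictly below 520: 7. Equal to 520: 1.
PR = 8/11 × 100 = 72.7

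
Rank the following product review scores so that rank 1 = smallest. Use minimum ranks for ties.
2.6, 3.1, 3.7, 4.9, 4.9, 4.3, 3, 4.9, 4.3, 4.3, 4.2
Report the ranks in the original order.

Sorted (ascending): 2.6, 3, 3.1, 3.7, 4.2, 4.3, 4.3, 4.3, 4.9, 4.9, 4.9
The 3 values of 4.3 occupy positions 6–8 → each gets rank 6.
The 3 values of 4.9 occupy positions 9–11 → each gets rank 9.

1, 3, 4, 9, 9, 6, 2, 9, 6, 6, 5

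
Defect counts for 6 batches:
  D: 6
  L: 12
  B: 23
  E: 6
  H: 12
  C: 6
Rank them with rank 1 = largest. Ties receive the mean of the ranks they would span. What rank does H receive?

2.5

Sorted (descending): 23, 12, 12, 6, 6, 6
The 2 values of 12 occupy positions 2–3 → average rank (2+3)/2 = 2.5.
The 3 values of 6 occupy positions 4–6 → average rank 5.
H has value 12 → rank 2.5.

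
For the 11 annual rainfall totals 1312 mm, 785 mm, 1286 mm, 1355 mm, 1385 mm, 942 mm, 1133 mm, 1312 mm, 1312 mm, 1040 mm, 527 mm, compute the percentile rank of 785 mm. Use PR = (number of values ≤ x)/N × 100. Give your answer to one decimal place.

N = 11.
Strictly below 785: 1. Equal to 785: 1.
PR = 2/11 × 100 = 18.2

18.2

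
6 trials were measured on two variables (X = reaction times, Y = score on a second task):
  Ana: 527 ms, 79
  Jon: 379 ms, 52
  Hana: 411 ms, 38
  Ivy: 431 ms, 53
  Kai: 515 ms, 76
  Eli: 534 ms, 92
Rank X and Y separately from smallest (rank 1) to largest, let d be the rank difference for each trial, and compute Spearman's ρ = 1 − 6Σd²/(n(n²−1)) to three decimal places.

Ranks of variable 1: 5, 1, 2, 3, 4, 6
Ranks of variable 2: 5, 2, 1, 3, 4, 6
d = r₁ − r₂: 0, -1, 1, 0, 0, 0
d²: 0, 1, 1, 0, 0, 0; Σd² = 2
ρ = 1 − 6·2/(6·35) = 1 − 12/210 = 0.943

0.943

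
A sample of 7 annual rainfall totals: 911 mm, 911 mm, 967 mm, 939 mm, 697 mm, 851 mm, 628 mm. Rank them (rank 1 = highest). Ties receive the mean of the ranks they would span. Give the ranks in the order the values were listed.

Sorted (descending): 967, 939, 911, 911, 851, 697, 628
The 2 values of 911 occupy positions 3–4 → average rank (3+4)/2 = 3.5.

3.5, 3.5, 1, 2, 6, 5, 7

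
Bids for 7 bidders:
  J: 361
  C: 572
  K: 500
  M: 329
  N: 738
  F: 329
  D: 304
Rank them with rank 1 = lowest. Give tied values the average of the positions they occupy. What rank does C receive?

Sorted (ascending): 304, 329, 329, 361, 500, 572, 738
The 2 values of 329 occupy positions 2–3 → average rank (2+3)/2 = 2.5.
C has value 572 → rank 6.

6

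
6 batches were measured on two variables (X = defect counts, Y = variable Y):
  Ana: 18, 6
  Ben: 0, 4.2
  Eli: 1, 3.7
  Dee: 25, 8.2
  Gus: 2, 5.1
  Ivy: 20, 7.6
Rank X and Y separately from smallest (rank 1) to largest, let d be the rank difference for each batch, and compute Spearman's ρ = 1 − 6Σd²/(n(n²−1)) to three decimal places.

0.943

Ranks of variable 1: 4, 1, 2, 6, 3, 5
Ranks of variable 2: 4, 2, 1, 6, 3, 5
d = r₁ − r₂: 0, -1, 1, 0, 0, 0
d²: 0, 1, 1, 0, 0, 0; Σd² = 2
ρ = 1 − 6·2/(6·35) = 1 − 12/210 = 0.943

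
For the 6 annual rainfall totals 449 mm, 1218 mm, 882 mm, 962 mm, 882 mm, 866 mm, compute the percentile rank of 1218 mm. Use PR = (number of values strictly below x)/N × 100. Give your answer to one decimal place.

83.3

N = 6.
Strictly below 1218: 5. Equal to 1218: 1.
PR = 5/6 × 100 = 83.3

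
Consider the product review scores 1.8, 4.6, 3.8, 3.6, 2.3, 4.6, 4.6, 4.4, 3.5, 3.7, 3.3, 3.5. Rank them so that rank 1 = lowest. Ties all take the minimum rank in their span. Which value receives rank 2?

Sorted (ascending): 1.8, 2.3, 3.3, 3.5, 3.5, 3.6, 3.7, 3.8, 4.4, 4.6, 4.6, 4.6
The 2 values of 3.5 occupy positions 4–5 → each gets rank 4.
The 3 values of 4.6 occupy positions 10–12 → each gets rank 10.
Rank 2 → value 2.3.

2.3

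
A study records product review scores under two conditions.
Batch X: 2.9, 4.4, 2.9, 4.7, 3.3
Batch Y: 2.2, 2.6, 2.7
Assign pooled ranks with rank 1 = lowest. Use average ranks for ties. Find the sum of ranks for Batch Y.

6

Sorted (ascending): 2.2, 2.6, 2.7, 2.9, 2.9, 3.3, 4.4, 4.7
The 2 values of 2.9 occupy positions 4–5 → average rank (4+5)/2 = 4.5.
Batch Y values → pooled ranks: 2.2→1, 2.6→2, 2.7→3
Rank sum = 1 + 2 + 3 = 6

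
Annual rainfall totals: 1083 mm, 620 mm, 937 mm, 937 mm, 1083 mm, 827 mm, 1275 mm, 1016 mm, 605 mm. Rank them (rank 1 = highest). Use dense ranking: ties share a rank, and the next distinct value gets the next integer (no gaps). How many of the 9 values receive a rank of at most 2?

Sorted (descending): 1275, 1083, 1083, 1016, 937, 937, 827, 620, 605
The 2 values of 1083 share dense rank 2.
The 2 values of 937 share dense rank 4.
Remaining distinct values take the next consecutive integers.
Ranks ≤ 2: {1, 2, 2} → 3 values.

3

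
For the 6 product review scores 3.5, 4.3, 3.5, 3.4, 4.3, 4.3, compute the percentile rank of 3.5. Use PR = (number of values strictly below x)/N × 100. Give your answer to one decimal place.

N = 6.
Strictly below 3.5: 1. Equal to 3.5: 2.
PR = 1/6 × 100 = 16.7

16.7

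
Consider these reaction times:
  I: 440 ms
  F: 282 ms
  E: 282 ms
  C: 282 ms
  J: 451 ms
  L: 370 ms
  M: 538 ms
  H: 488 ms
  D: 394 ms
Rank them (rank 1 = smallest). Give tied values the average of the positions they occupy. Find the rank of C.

2

Sorted (ascending): 282, 282, 282, 370, 394, 440, 451, 488, 538
The 3 values of 282 occupy positions 1–3 → average rank 2.
C has value 282 ms → rank 2.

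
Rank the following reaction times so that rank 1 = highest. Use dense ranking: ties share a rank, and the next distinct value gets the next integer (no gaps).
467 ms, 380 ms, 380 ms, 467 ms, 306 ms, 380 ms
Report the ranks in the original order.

Sorted (descending): 467, 467, 380, 380, 380, 306
The 2 values of 467 share dense rank 1.
The 3 values of 380 share dense rank 2.
Remaining distinct values take the next consecutive integers.

1, 2, 2, 1, 3, 2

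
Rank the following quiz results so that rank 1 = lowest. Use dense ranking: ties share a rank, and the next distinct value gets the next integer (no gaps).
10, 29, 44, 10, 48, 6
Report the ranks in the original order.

2, 3, 4, 2, 5, 1

Sorted (ascending): 6, 10, 10, 29, 44, 48
The 2 values of 10 share dense rank 2.
Remaining distinct values take the next consecutive integers.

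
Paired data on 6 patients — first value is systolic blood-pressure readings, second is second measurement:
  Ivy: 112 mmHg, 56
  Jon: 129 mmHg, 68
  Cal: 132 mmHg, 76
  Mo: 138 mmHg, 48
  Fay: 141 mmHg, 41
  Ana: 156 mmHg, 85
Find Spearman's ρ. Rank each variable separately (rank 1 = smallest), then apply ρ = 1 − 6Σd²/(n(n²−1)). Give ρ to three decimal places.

Ranks of variable 1: 1, 2, 3, 4, 5, 6
Ranks of variable 2: 3, 4, 5, 2, 1, 6
d = r₁ − r₂: -2, -2, -2, 2, 4, 0
d²: 4, 4, 4, 4, 16, 0; Σd² = 32
ρ = 1 − 6·32/(6·35) = 1 − 192/210 = 0.086

0.086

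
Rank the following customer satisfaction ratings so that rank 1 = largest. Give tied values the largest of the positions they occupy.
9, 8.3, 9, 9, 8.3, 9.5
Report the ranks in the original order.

Sorted (descending): 9.5, 9, 9, 9, 8.3, 8.3
The 3 values of 9 occupy positions 2–4 → each gets rank 4.
The 2 values of 8.3 occupy positions 5–6 → each gets rank 6.

4, 6, 4, 4, 6, 1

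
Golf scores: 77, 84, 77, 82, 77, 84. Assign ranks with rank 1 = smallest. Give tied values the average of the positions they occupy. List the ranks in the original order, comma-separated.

Sorted (ascending): 77, 77, 77, 82, 84, 84
The 3 values of 77 occupy positions 1–3 → average rank 2.
The 2 values of 84 occupy positions 5–6 → average rank (5+6)/2 = 5.5.

2, 5.5, 2, 4, 2, 5.5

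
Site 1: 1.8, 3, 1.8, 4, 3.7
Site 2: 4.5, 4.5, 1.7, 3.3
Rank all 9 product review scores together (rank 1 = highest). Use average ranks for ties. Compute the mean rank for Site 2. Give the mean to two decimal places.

4.25

Sorted (descending): 4.5, 4.5, 4, 3.7, 3.3, 3, 1.8, 1.8, 1.7
The 2 values of 4.5 occupy positions 1–2 → average rank (1+2)/2 = 1.5.
The 2 values of 1.8 occupy positions 7–8 → average rank (7+8)/2 = 7.5.
Site 2 values → pooled ranks: 4.5→1.5, 4.5→1.5, 1.7→9, 3.3→5
Mean rank = (1.5 + 1.5 + 9 + 5) / 4 = 4.25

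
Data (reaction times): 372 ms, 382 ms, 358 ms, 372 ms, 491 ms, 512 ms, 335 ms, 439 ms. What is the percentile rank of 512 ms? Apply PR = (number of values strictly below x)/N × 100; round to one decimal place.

87.5

N = 8.
Strictly below 512: 7. Equal to 512: 1.
PR = 7/8 × 100 = 87.5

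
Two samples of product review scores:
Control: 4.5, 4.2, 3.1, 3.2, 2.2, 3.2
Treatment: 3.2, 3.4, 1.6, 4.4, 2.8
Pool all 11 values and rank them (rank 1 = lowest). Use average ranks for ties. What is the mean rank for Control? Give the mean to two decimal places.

6.33

Sorted (ascending): 1.6, 2.2, 2.8, 3.1, 3.2, 3.2, 3.2, 3.4, 4.2, 4.4, 4.5
The 3 values of 3.2 occupy positions 5–7 → average rank 6.
Control values → pooled ranks: 4.5→11, 4.2→9, 3.1→4, 3.2→6, 2.2→2, 3.2→6
Mean rank = (11 + 9 + 4 + 6 + 2 + 6) / 6 = 6.33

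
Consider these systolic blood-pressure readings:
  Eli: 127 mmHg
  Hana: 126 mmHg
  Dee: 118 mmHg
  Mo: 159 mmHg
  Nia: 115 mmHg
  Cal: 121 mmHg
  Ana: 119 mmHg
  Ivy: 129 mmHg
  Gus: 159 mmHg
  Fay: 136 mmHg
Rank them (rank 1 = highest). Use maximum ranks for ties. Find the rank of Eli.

5

Sorted (descending): 159, 159, 136, 129, 127, 126, 121, 119, 118, 115
The 2 values of 159 occupy positions 1–2 → each gets rank 2.
Eli has value 127 mmHg → rank 5.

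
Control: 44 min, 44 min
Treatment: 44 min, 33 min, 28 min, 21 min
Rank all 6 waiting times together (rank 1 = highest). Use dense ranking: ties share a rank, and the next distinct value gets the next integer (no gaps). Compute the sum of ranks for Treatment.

10

Sorted (descending): 44, 44, 44, 33, 28, 21
The 3 values of 44 share dense rank 1.
Remaining distinct values take the next consecutive integers.
Treatment values → pooled ranks: 44→1, 33→2, 28→3, 21→4
Rank sum = 1 + 2 + 3 + 4 = 10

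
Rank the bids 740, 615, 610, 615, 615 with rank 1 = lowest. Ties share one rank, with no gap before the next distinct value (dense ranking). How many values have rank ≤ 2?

Sorted (ascending): 610, 615, 615, 615, 740
The 3 values of 615 share dense rank 2.
Remaining distinct values take the next consecutive integers.
Ranks ≤ 2: {1, 2, 2, 2} → 4 values.

4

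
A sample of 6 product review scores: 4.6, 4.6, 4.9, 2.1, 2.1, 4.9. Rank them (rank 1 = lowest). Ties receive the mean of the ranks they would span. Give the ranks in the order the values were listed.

Sorted (ascending): 2.1, 2.1, 4.6, 4.6, 4.9, 4.9
The 2 values of 2.1 occupy positions 1–2 → average rank (1+2)/2 = 1.5.
The 2 values of 4.6 occupy positions 3–4 → average rank (3+4)/2 = 3.5.
The 2 values of 4.9 occupy positions 5–6 → average rank (5+6)/2 = 5.5.

3.5, 3.5, 5.5, 1.5, 1.5, 5.5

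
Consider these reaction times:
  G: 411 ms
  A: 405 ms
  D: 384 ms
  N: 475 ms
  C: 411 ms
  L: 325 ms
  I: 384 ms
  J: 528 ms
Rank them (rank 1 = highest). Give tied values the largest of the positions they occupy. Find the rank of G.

4

Sorted (descending): 528, 475, 411, 411, 405, 384, 384, 325
The 2 values of 411 occupy positions 3–4 → each gets rank 4.
The 2 values of 384 occupy positions 6–7 → each gets rank 7.
G has value 411 ms → rank 4.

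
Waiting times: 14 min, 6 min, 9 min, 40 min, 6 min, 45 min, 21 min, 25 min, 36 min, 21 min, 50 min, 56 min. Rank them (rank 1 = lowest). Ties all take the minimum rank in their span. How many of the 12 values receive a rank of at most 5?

Sorted (ascending): 6, 6, 9, 14, 21, 21, 25, 36, 40, 45, 50, 56
The 2 values of 6 occupy positions 1–2 → each gets rank 1.
The 2 values of 21 occupy positions 5–6 → each gets rank 5.
Ranks ≤ 5: {1, 1, 3, 4, 5, 5} → 6 values.

6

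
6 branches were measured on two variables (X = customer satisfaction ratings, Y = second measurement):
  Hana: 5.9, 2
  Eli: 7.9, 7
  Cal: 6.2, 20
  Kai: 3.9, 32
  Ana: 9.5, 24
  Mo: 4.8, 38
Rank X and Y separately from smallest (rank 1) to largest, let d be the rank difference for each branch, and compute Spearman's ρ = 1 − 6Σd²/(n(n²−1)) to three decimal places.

-0.429

Ranks of variable 1: 3, 5, 4, 1, 6, 2
Ranks of variable 2: 1, 2, 3, 5, 4, 6
d = r₁ − r₂: 2, 3, 1, -4, 2, -4
d²: 4, 9, 1, 16, 4, 16; Σd² = 50
ρ = 1 − 6·50/(6·35) = 1 − 300/210 = -0.429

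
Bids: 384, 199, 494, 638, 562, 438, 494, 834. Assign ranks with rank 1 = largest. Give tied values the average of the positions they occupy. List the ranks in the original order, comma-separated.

Sorted (descending): 834, 638, 562, 494, 494, 438, 384, 199
The 2 values of 494 occupy positions 4–5 → average rank (4+5)/2 = 4.5.

7, 8, 4.5, 2, 3, 6, 4.5, 1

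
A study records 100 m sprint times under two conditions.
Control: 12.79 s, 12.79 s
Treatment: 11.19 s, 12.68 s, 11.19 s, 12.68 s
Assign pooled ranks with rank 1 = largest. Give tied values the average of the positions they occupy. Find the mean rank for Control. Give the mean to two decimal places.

1.50

Sorted (descending): 12.79, 12.79, 12.68, 12.68, 11.19, 11.19
The 2 values of 12.79 occupy positions 1–2 → average rank (1+2)/2 = 1.5.
The 2 values of 12.68 occupy positions 3–4 → average rank (3+4)/2 = 3.5.
The 2 values of 11.19 occupy positions 5–6 → average rank (5+6)/2 = 5.5.
Control values → pooled ranks: 12.79→1.5, 12.79→1.5
Mean rank = (1.5 + 1.5) / 2 = 1.50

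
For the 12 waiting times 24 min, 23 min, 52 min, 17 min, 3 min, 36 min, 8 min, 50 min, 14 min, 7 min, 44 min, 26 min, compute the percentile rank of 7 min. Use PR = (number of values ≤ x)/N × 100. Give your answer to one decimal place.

N = 12.
Strictly below 7: 1. Equal to 7: 1.
PR = 2/12 × 100 = 16.7

16.7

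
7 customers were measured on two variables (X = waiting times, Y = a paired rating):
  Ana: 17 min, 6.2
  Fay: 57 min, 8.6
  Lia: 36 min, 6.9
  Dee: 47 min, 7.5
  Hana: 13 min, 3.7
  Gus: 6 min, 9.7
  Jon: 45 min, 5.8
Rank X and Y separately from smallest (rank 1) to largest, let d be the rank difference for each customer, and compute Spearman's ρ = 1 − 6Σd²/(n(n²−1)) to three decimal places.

Ranks of variable 1: 3, 7, 4, 6, 2, 1, 5
Ranks of variable 2: 3, 6, 4, 5, 1, 7, 2
d = r₁ − r₂: 0, 1, 0, 1, 1, -6, 3
d²: 0, 1, 0, 1, 1, 36, 9; Σd² = 48
ρ = 1 − 6·48/(7·48) = 1 − 288/336 = 0.143

0.143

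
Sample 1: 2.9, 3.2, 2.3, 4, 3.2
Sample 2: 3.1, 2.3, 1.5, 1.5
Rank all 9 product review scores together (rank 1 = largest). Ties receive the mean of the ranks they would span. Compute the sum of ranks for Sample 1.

Sorted (descending): 4, 3.2, 3.2, 3.1, 2.9, 2.3, 2.3, 1.5, 1.5
The 2 values of 3.2 occupy positions 2–3 → average rank (2+3)/2 = 2.5.
The 2 values of 2.3 occupy positions 6–7 → average rank (6+7)/2 = 6.5.
The 2 values of 1.5 occupy positions 8–9 → average rank (8+9)/2 = 8.5.
Sample 1 values → pooled ranks: 2.9→5, 3.2→2.5, 2.3→6.5, 4→1, 3.2→2.5
Rank sum = 5 + 2.5 + 6.5 + 1 + 2.5 = 17.5

17.5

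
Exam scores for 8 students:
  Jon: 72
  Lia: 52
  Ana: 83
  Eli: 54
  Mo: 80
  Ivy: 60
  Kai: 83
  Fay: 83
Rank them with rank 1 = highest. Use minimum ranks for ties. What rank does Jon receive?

5

Sorted (descending): 83, 83, 83, 80, 72, 60, 54, 52
The 3 values of 83 occupy positions 1–3 → each gets rank 1.
Jon has value 72 → rank 5.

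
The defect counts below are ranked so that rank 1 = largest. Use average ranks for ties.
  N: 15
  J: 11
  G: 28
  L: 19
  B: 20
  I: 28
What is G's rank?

1.5

Sorted (descending): 28, 28, 20, 19, 15, 11
The 2 values of 28 occupy positions 1–2 → average rank (1+2)/2 = 1.5.
G has value 28 → rank 1.5.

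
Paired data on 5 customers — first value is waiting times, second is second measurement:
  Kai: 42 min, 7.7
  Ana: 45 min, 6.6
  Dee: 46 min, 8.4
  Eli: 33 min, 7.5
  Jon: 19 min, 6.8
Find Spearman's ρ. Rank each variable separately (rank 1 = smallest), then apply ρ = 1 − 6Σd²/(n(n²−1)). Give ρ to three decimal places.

0.400

Ranks of variable 1: 3, 4, 5, 2, 1
Ranks of variable 2: 4, 1, 5, 3, 2
d = r₁ − r₂: -1, 3, 0, -1, -1
d²: 1, 9, 0, 1, 1; Σd² = 12
ρ = 1 − 6·12/(5·24) = 1 − 72/120 = 0.400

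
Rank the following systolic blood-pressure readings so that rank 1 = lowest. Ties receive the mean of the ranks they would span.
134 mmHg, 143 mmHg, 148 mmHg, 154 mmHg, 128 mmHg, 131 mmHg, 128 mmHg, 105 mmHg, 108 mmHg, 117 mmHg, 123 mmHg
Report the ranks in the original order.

8, 9, 10, 11, 5.5, 7, 5.5, 1, 2, 3, 4

Sorted (ascending): 105, 108, 117, 123, 128, 128, 131, 134, 143, 148, 154
The 2 values of 128 occupy positions 5–6 → average rank (5+6)/2 = 5.5.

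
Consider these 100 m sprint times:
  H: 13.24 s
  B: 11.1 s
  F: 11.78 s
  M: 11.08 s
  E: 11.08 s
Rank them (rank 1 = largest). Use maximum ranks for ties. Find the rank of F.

2

Sorted (descending): 13.24, 11.78, 11.1, 11.08, 11.08
The 2 values of 11.08 occupy positions 4–5 → each gets rank 5.
F has value 11.78 s → rank 2.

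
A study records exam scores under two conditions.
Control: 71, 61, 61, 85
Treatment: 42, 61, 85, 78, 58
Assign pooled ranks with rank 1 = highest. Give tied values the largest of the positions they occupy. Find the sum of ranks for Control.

Sorted (descending): 85, 85, 78, 71, 61, 61, 61, 58, 42
The 2 values of 85 occupy positions 1–2 → each gets rank 2.
The 3 values of 61 occupy positions 5–7 → each gets rank 7.
Control values → pooled ranks: 71→4, 61→7, 61→7, 85→2
Rank sum = 4 + 7 + 7 + 2 = 20

20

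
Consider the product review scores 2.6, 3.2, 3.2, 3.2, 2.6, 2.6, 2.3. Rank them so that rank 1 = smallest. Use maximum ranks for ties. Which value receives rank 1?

2.3

Sorted (ascending): 2.3, 2.6, 2.6, 2.6, 3.2, 3.2, 3.2
The 3 values of 2.6 occupy positions 2–4 → each gets rank 4.
The 3 values of 3.2 occupy positions 5–7 → each gets rank 7.
Rank 1 → value 2.3.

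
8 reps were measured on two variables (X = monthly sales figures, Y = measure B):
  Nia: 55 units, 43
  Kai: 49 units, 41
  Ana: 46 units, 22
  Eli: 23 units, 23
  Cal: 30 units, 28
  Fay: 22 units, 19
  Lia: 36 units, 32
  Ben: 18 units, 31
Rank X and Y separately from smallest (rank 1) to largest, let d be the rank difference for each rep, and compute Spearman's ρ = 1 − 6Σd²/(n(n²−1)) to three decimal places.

Ranks of variable 1: 8, 7, 6, 3, 4, 2, 5, 1
Ranks of variable 2: 8, 7, 2, 3, 4, 1, 6, 5
d = r₁ − r₂: 0, 0, 4, 0, 0, 1, -1, -4
d²: 0, 0, 16, 0, 0, 1, 1, 16; Σd² = 34
ρ = 1 − 6·34/(8·63) = 1 − 204/504 = 0.595

0.595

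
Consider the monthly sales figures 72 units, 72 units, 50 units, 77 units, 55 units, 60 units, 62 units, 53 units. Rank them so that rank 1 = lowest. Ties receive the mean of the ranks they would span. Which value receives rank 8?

77

Sorted (ascending): 50, 53, 55, 60, 62, 72, 72, 77
The 2 values of 72 occupy positions 6–7 → average rank (6+7)/2 = 6.5.
Rank 8 → value 77.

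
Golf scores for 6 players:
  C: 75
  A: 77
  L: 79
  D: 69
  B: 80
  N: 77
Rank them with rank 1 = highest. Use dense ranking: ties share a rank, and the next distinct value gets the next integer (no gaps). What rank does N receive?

Sorted (descending): 80, 79, 77, 77, 75, 69
The 2 values of 77 share dense rank 3.
Remaining distinct values take the next consecutive integers.
N has value 77 → rank 3.

3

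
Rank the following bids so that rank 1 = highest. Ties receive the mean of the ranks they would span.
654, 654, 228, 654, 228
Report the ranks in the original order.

Sorted (descending): 654, 654, 654, 228, 228
The 3 values of 654 occupy positions 1–3 → average rank 2.
The 2 values of 228 occupy positions 4–5 → average rank (4+5)/2 = 4.5.

2, 2, 4.5, 2, 4.5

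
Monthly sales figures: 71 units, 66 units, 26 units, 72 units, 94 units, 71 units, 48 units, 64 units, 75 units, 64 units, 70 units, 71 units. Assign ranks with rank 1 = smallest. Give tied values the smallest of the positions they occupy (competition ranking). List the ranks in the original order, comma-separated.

Sorted (ascending): 26, 48, 64, 64, 66, 70, 71, 71, 71, 72, 75, 94
The 2 values of 64 occupy positions 3–4 → each gets rank 3.
The 3 values of 71 occupy positions 7–9 → each gets rank 7.

7, 5, 1, 10, 12, 7, 2, 3, 11, 3, 6, 7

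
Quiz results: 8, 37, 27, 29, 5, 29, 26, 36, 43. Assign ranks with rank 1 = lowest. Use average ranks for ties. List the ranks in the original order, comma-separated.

2, 8, 4, 5.5, 1, 5.5, 3, 7, 9

Sorted (ascending): 5, 8, 26, 27, 29, 29, 36, 37, 43
The 2 values of 29 occupy positions 5–6 → average rank (5+6)/2 = 5.5.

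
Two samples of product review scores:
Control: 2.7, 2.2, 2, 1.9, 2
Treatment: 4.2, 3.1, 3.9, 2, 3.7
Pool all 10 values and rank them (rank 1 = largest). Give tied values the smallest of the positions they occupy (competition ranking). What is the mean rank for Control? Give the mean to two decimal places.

7.00

Sorted (descending): 4.2, 3.9, 3.7, 3.1, 2.7, 2.2, 2, 2, 2, 1.9
The 3 values of 2 occupy positions 7–9 → each gets rank 7.
Control values → pooled ranks: 2.7→5, 2.2→6, 2→7, 1.9→10, 2→7
Mean rank = (5 + 6 + 7 + 10 + 7) / 5 = 7.00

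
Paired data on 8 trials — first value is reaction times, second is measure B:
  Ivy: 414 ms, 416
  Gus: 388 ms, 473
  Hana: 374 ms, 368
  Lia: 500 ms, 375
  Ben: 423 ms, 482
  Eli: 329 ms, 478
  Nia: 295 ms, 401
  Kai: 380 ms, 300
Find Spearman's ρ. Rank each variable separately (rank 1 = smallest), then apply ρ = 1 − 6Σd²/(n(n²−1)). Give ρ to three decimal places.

Ranks of variable 1: 6, 5, 3, 8, 7, 2, 1, 4
Ranks of variable 2: 5, 6, 2, 3, 8, 7, 4, 1
d = r₁ − r₂: 1, -1, 1, 5, -1, -5, -3, 3
d²: 1, 1, 1, 25, 1, 25, 9, 9; Σd² = 72
ρ = 1 − 6·72/(8·63) = 1 − 432/504 = 0.143

0.143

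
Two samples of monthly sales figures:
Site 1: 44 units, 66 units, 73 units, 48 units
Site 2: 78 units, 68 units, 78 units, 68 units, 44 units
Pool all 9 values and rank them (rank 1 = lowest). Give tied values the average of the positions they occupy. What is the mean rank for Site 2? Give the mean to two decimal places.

5.90

Sorted (ascending): 44, 44, 48, 66, 68, 68, 73, 78, 78
The 2 values of 44 occupy positions 1–2 → average rank (1+2)/2 = 1.5.
The 2 values of 68 occupy positions 5–6 → average rank (5+6)/2 = 5.5.
The 2 values of 78 occupy positions 8–9 → average rank (8+9)/2 = 8.5.
Site 2 values → pooled ranks: 78→8.5, 68→5.5, 78→8.5, 68→5.5, 44→1.5
Mean rank = (8.5 + 5.5 + 8.5 + 5.5 + 1.5) / 5 = 5.90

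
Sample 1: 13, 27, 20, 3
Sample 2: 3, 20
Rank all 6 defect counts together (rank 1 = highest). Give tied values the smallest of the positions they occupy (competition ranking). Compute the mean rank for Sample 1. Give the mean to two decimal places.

3.00

Sorted (descending): 27, 20, 20, 13, 3, 3
The 2 values of 20 occupy positions 2–3 → each gets rank 2.
The 2 values of 3 occupy positions 5–6 → each gets rank 5.
Sample 1 values → pooled ranks: 13→4, 27→1, 20→2, 3→5
Mean rank = (4 + 1 + 2 + 5) / 4 = 3.00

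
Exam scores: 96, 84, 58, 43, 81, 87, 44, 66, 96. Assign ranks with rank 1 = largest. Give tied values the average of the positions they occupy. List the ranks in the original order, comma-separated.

Sorted (descending): 96, 96, 87, 84, 81, 66, 58, 44, 43
The 2 values of 96 occupy positions 1–2 → average rank (1+2)/2 = 1.5.

1.5, 4, 7, 9, 5, 3, 8, 6, 1.5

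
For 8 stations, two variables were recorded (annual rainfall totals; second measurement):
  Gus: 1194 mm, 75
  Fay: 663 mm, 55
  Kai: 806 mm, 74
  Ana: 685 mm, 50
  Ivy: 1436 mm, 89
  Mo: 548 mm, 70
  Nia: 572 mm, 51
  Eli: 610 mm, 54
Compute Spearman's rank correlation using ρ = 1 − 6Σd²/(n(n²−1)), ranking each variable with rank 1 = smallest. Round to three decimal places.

0.619

Ranks of variable 1: 7, 4, 6, 5, 8, 1, 2, 3
Ranks of variable 2: 7, 4, 6, 1, 8, 5, 2, 3
d = r₁ − r₂: 0, 0, 0, 4, 0, -4, 0, 0
d²: 0, 0, 0, 16, 0, 16, 0, 0; Σd² = 32
ρ = 1 − 6·32/(8·63) = 1 − 192/504 = 0.619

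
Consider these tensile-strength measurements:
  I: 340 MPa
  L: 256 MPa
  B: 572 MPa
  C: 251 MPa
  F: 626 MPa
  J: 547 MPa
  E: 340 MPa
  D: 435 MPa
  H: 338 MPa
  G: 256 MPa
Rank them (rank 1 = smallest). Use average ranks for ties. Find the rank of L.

Sorted (ascending): 251, 256, 256, 338, 340, 340, 435, 547, 572, 626
The 2 values of 256 occupy positions 2–3 → average rank (2+3)/2 = 2.5.
The 2 values of 340 occupy positions 5–6 → average rank (5+6)/2 = 5.5.
L has value 256 MPa → rank 2.5.

2.5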